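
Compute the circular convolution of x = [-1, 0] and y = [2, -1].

(x ⊛ y)[n] = Σ(m=0 to 1) x[m] · y[(n-m) mod 2]

Computing each output sample:
(x ⊛ y)[0] = -2
(x ⊛ y)[1] = 1

x ⊛ y = [-2, 1]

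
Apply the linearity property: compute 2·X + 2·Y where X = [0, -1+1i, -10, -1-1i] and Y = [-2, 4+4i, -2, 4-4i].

By linearity: DFT(2x + 2y) = 2·DFT(x) + 2·DFT(y)
= 2·[0, -1+1i, -10, -1-1i] + 2·[-2, 4+4i, -2, 4-4i]

Computing element-wise:
Z[0] = 2·(0) + 2·(-2) = -4
Z[1] = 2·(-1+1i) + 2·(4+4i) = 6+10i
Z[2] = 2·(-10) + 2·(-2) = -24
Z[3] = 2·(-1-1i) + 2·(4-4i) = 6-10i

DFT(2x + 2y) = 2·X + 2·Y = [-4, 6+10i, -24, 6-10i]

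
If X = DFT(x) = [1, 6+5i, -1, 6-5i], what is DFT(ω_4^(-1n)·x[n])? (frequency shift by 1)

Modulation property: DFT(ω_4^(-1n)·x[n]) = X[(k-1) mod 4], so circularly shift X by 1 positions.

X[k-1] = [6-5i, 1, 6+5i, -1]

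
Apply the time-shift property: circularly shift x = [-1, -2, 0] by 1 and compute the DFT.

Time shift by 1: X_shifted[k] = ω_3^(1k) · X[k]
Shifted x = [0, -1, -2]

DFT(x[n-1]) = [-3, 1.5000-0.8660i, 1.5000+0.8660i]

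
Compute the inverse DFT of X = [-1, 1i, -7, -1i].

x[n] = (1/4) Σ(k=0 to 3) X[k] · e^(2πikn/4)

Computing each x[n]:
x[0] = -2
x[1] = 1
x[2] = -2
x[3] = 2

x = [-2, 1, -2, 2]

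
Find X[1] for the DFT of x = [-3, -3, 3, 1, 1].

X[1] = Σ(n=0 to 4) x[n] · ω_5^(1n) where ω_5 = e^(-2πi/5)
= (-3)·ω_5^0 + (-3)·ω_5^1 + (3)·ω_5^2 + (1)·ω_5^3 + (1)·ω_5^4

X[1] = -6.8541+2.6287i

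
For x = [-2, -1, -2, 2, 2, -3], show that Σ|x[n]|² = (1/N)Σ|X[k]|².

Time domain:
Σ|x[n]|² = |-2|² + |-1|² + |-2|² + |2|² + |2|² + |-3|² = 26.0000

Frequency domain:
(1/6)Σ|X[k]|² = (1/6)(|-4|² + |-6.0000+1.7321i|² + |2.0000-5.1962i|² + |0|² + |2.0000+5.1962i|² + |-6.0000-1.7321i|²) = (1/6)·156.0000 = 26.0000

Both sides agree, confirming Parseval's theorem.

Σ|x[n]|² = (1/N)Σ|X[k]|² = 26.0000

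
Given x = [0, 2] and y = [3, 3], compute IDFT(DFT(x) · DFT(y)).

(x ⊛ y)[n] = Σ(m=0 to 1) x[m] · y[(n-m) mod 2]

Computing each output sample:
(x ⊛ y)[0] = 6
(x ⊛ y)[1] = 6

x ⊛ y = [6, 6]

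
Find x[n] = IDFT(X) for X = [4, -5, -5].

x[n] = (1/3) Σ(k=0 to 2) X[k] · e^(2πikn/3)

Computing each x[n]:
x[0] = -2
x[1] = 3
x[2] = 3

x = [-2, 3, 3]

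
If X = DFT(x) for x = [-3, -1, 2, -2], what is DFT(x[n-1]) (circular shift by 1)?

Time shift by 1: X_shifted[k] = ω_4^(1k) · X[k]
Shifted x = [-2, -3, -1, 2]

DFT(x[n-1]) = [-4, -1+5i, -2, -1-5i]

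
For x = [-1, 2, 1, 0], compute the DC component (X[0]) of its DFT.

X[0] = Σ(n=0 to 3) x[n] · ω_4^0 = Σ x[n]
= (-1) + (2) + (1) + (0)

X[0] = 2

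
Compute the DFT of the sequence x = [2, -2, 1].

X[k] = Σ(n=0 to 2) x[n] · ω_3^(nk)
where ω_3 = e^(-2πi/3)

Computing each X[k]:
X[0] = 1
X[1] = 2.5000+2.5981i
X[2] = 2.5000-2.5981i

X = [1, 2.5000+2.5981i, 2.5000-2.5981i]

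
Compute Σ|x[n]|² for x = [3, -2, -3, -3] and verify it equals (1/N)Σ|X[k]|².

Time domain:
Σ|x[n]|² = |3|² + |-2|² + |-3|² + |-3|² = 31.0000

Frequency domain:
(1/4)Σ|X[k]|² = (1/4)(|-5|² + |6-1i|² + |5|² + |6+1i|²) = (1/4)·124.0000 = 31.0000

Both sides agree, confirming Parseval's theorem.

Σ|x[n]|² = (1/N)Σ|X[k]|² = 31.0000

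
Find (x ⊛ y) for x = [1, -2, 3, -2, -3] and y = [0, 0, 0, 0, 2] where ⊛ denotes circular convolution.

(x ⊛ y)[n] = Σ(m=0 to 4) x[m] · y[(n-m) mod 5]

Computing each output sample:
(x ⊛ y)[0] = -4
(x ⊛ y)[1] = 6
(x ⊛ y)[2] = -4
(x ⊛ y)[3] = -6
(x ⊛ y)[4] = 2

x ⊛ y = [-4, 6, -4, -6, 2]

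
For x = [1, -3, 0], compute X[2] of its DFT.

X[2] = Σ(n=0 to 2) x[n] · ω_3^(2n) where ω_3 = e^(-2πi/3)
= (1)·ω_3^0 + (-3)·ω_3^2 + (0)·ω_3^4

X[2] = 2.5000-2.5981i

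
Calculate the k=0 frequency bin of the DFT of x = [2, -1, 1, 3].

X[0] = Σ(n=0 to 3) x[n] · ω_4^0 = Σ x[n]
= (2) + (-1) + (1) + (3)

X[0] = 5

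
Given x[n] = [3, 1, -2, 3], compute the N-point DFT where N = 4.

X[k] = Σ(n=0 to 3) x[n] · ω_4^(nk)
where ω_4 = e^(-2πi/4)

Computing each X[k]:
X[0] = 5
X[1] = 5+2i
X[2] = -3
X[3] = 5-2i

X = [5, 5+2i, -3, 5-2i]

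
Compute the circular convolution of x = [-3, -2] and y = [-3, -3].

(x ⊛ y)[n] = Σ(m=0 to 1) x[m] · y[(n-m) mod 2]

Computing each output sample:
(x ⊛ y)[0] = 15
(x ⊛ y)[1] = 15

x ⊛ y = [15, 15]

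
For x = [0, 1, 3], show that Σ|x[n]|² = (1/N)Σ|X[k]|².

Time domain:
Σ|x[n]|² = |0|² + |1|² + |3|² = 10.0000

Frequency domain:
(1/3)Σ|X[k]|² = (1/3)(|4|² + |-2.0000+1.7321i|² + |-2.0000-1.7321i|²) = (1/3)·30.0000 = 10.0000

Both sides agree, confirming Parseval's theorem.

Σ|x[n]|² = (1/N)Σ|X[k]|² = 10.0000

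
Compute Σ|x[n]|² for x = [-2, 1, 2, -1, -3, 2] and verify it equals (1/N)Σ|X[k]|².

Time domain:
Σ|x[n]|² = |-2|² + |1|² + |2|² + |-1|² + |-3|² + |2|² = 23.0000

Frequency domain:
(1/6)Σ|X[k]|² = (1/6)(|-1|² + |1.0000-3.4641i|² + |-4.0000+5.1962i|² + |-5|² + |-4.0000-5.1962i|² + |1.0000+3.4641i|²) = (1/6)·138.0000 = 23.0000

Both sides agree, confirming Parseval's theorem.

Σ|x[n]|² = (1/N)Σ|X[k]|² = 23.0000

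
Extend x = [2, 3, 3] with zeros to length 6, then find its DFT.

Original 3-point DFT: [8, -1, -1]
Zero-padded 6-point DFT provides frequency interpolation.

DFT_6([x, 0, ...]) = [8, 2.0000-5.1962i, -1, 2, -1, 2.0000+5.1962i]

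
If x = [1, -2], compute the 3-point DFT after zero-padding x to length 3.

Original 2-point DFT: [-1, 3]
Zero-padded 3-point DFT provides frequency interpolation.

DFT_3([x, 0, ...]) = [-1, 2.0000+1.7321i, 2.0000-1.7321i]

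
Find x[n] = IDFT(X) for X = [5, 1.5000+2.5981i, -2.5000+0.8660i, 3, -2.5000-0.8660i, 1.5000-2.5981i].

x[n] = (1/6) Σ(k=0 to 5) X[k] · e^(2πikn/6)

Computing each x[n]:
x[0] = 1
x[1] = 0
x[2] = 1
x[3] = -1
x[4] = 2
x[5] = 2

x = [1, 0, 1, -1, 2, 2]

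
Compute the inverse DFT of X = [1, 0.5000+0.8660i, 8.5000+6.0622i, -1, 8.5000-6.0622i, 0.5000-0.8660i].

x[n] = (1/6) Σ(k=0 to 5) X[k] · e^(2πikn/6)

Computing each x[n]:
x[0] = 3
x[1] = -3
x[2] = 0
x[3] = 3
x[4] = -3
x[5] = 1

x = [3, -3, 0, 3, -3, 1]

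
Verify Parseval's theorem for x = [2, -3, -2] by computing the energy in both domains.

Time domain:
Σ|x[n]|² = |2|² + |-3|² + |-2|² = 17.0000

Frequency domain:
(1/3)Σ|X[k]|² = (1/3)(|-3|² + |4.5000+0.8660i|² + |4.5000-0.8660i|²) = (1/3)·51.0000 = 17.0000

Both sides agree, confirming Parseval's theorem.

Σ|x[n]|² = (1/N)Σ|X[k]|² = 17.0000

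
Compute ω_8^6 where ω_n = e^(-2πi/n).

ω_8^6 = e^(-2πi·6/8)
= cos(-2π·6/8) + i·sin(-2π·6/8)
= cos(-12π/8) + i·sin(-12π/8)

ω_8^6 = cos(-12π/8) + i·sin(-12π/8) = 1i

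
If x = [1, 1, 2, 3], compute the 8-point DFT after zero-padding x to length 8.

Original 4-point DFT: [7, -1+2i, -1, -1-2i]
Zero-padded 8-point DFT provides frequency interpolation.

DFT_8([x, 0, ...]) = [7, -0.4142-4.8284i, -1+2i, 2.4142-0.8284i, -1, 2.4142+0.8284i, -1-2i, -0.4142+4.8284i]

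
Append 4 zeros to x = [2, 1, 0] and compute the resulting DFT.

Original 3-point DFT: [3, 1.5000-0.8660i, 1.5000+0.8660i]
Zero-padded 7-point DFT provides frequency interpolation.

DFT_7([x, 0, ...]) = [3, 2.6235-0.7818i, 1.7775-0.9749i, 1.0990-0.4339i, 1.0990+0.4339i, 1.7775+0.9749i, 2.6235+0.7818i]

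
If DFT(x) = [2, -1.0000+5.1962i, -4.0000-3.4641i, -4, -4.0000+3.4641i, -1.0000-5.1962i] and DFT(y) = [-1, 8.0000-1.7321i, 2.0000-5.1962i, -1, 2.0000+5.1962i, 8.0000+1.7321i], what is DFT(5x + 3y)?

By linearity: DFT(5x + 3y) = 5·DFT(x) + 3·DFT(y)
= 5·[2, -1.0000+5.1962i, -4.0000-3.4641i, -4, -4.0000+3.4641i, -1.0000-5.1962i] + 3·[-1, 8.0000-1.7321i, 2.0000-5.1962i, -1, 2.0000+5.1962i, 8.0000+1.7321i]

Computing element-wise:
Z[0] = 5·(2) + 3·(-1) = 7
Z[1] = 5·(-1.0000+5.1962i) + 3·(8.0000-1.7321i) = 19.0000+20.7847i
Z[2] = 5·(-4.0000-3.4641i) + 3·(2.0000-5.1962i) = -14.0000-32.9091i
Z[3] = 5·(-4) + 3·(-1) = -23
Z[4] = 5·(-4.0000+3.4641i) + 3·(2.0000+5.1962i) = -14.0000+32.9091i
Z[5] = 5·(-1.0000-5.1962i) + 3·(8.0000+1.7321i) = 19.0000-20.7847i

DFT(5x + 3y) = 5·X + 3·Y = [7, 19.0000+20.7847i, -14.0000-32.9091i, -23, -14.0000+32.9091i, 19.0000-20.7847i]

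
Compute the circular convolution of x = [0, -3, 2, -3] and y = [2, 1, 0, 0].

(x ⊛ y)[n] = Σ(m=0 to 3) x[m] · y[(n-m) mod 4]

Computing each output sample:
(x ⊛ y)[0] = -3
(x ⊛ y)[1] = -6
(x ⊛ y)[2] = 1
(x ⊛ y)[3] = -4

x ⊛ y = [-3, -6, 1, -4]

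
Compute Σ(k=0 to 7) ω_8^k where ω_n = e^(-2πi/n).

Sum of all nth roots of unity equals 0 for n > 1 (geometric series with r ≠ 1).

0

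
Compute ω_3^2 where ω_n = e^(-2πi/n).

ω_3^2 = e^(-2πi·2/3)
= cos(-2π·2/3) + i·sin(-2π·2/3)
= cos(-4π/3) + i·sin(-4π/3)

ω_3^2 = cos(-4π/3) + i·sin(-4π/3) = -0.5000+0.8660i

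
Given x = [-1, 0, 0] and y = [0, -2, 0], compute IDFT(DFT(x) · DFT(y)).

(x ⊛ y)[n] = Σ(m=0 to 2) x[m] · y[(n-m) mod 3]

Computing each output sample:
(x ⊛ y)[0] = 0
(x ⊛ y)[1] = 2
(x ⊛ y)[2] = 0

x ⊛ y = [0, 2, 0]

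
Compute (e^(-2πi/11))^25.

Since ω_11^11 = 1, powers reduce modulo 11.
25 mod 11 = 3
So ω_11^25 = ω_11^3 = e^(-2πi·3/11)

ω_11^25 = ω_11^3 = -0.1423-0.9898i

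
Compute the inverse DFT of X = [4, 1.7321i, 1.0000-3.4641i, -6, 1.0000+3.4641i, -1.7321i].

x[n] = (1/6) Σ(k=0 to 5) X[k] · e^(2πikn/6)

Computing each x[n]:
x[0] = 0
x[1] = 2
x[2] = -2
x[3] = 2
x[4] = 1
x[5] = 1

x = [0, 2, -2, 2, 1, 1]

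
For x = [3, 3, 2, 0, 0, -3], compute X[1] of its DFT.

X[1] = Σ(n=0 to 5) x[n] · ω_6^(1n) where ω_6 = e^(-2πi/6)
= (3)·ω_6^0 + (3)·ω_6^1 + (2)·ω_6^2 + (0)·ω_6^3 + (0)·ω_6^4 + (-3)·ω_6^5

X[1] = 2.0000-6.9282i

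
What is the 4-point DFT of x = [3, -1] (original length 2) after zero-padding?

Original 2-point DFT: [2, 4]
Zero-padded 4-point DFT provides frequency interpolation.

DFT_4([x, 0, ...]) = [2, 3+1i, 4, 3-1i]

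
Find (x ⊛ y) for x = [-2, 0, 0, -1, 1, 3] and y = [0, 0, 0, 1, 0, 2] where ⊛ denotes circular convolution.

(x ⊛ y)[n] = Σ(m=0 to 5) x[m] · y[(n-m) mod 6]

Computing each output sample:
(x ⊛ y)[0] = -1
(x ⊛ y)[1] = 1
(x ⊛ y)[2] = 1
(x ⊛ y)[3] = 0
(x ⊛ y)[4] = 6
(x ⊛ y)[5] = -4

x ⊛ y = [-1, 1, 1, 0, 6, -4]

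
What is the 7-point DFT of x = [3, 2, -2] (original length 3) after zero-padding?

Original 3-point DFT: [3, 3.0000-3.4641i, 3.0000+3.4641i]
Zero-padded 7-point DFT provides frequency interpolation.

DFT_7([x, 0, ...]) = [3, 4.6920+0.3862i, 4.3569-2.8176i, -0.0489-2.4314i, -0.0489+2.4314i, 4.3569+2.8176i, 4.6920-0.3862i]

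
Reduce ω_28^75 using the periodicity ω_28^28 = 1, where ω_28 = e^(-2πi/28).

Since ω_28^28 = 1, powers reduce modulo 28.
75 mod 28 = 19
So ω_28^75 = ω_28^19 = e^(-2πi·19/28)

ω_28^75 = ω_28^19 = -0.4339+0.9010i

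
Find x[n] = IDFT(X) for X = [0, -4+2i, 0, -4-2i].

x[n] = (1/4) Σ(k=0 to 3) X[k] · e^(2πikn/4)

Computing each x[n]:
x[0] = -2
x[1] = -1
x[2] = 2
x[3] = 1

x = [-2, -1, 2, 1]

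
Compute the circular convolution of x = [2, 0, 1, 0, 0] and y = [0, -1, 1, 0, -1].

(x ⊛ y)[n] = Σ(m=0 to 4) x[m] · y[(n-m) mod 5]

Computing each output sample:
(x ⊛ y)[0] = 0
(x ⊛ y)[1] = -3
(x ⊛ y)[2] = 2
(x ⊛ y)[3] = -1
(x ⊛ y)[4] = -1

x ⊛ y = [0, -3, 2, -1, -1]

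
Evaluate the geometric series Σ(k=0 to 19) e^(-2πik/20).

Sum of all nth roots of unity equals 0 for n > 1 (geometric series with r ≠ 1).

0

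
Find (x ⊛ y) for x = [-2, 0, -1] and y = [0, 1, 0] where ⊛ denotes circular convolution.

(x ⊛ y)[n] = Σ(m=0 to 2) x[m] · y[(n-m) mod 3]

Computing each output sample:
(x ⊛ y)[0] = -1
(x ⊛ y)[1] = -2
(x ⊛ y)[2] = 0

x ⊛ y = [-1, -2, 0]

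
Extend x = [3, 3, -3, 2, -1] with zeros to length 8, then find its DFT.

Original 5-point DFT: [4, 4.4271-0.8653i, 1.0729-7.1064i, 1.0729+7.1064i, 4.4271+0.8653i]
Zero-padded 8-point DFT provides frequency interpolation.

DFT_8([x, 0, ...]) = [4, 4.7071-0.5355i, 5-1i, 3.2929-6.5355i, -6, 3.2929+6.5355i, 5+1i, 4.7071+0.5355i]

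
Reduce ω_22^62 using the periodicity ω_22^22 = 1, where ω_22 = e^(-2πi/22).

Since ω_22^22 = 1, powers reduce modulo 22.
62 mod 22 = 18
So ω_22^62 = ω_22^18 = e^(-2πi·18/22)

ω_22^62 = ω_22^18 = 0.4154+0.9096i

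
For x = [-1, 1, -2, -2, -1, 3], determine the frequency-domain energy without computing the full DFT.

Parseval: Σ|x[n]|² = (1/N)Σ|X[k]|², so Σ|X[k]|² = N·Σ|x[n]|² = 6·20.0000

Σ|X[k]|² = N·Σ|x[n]|² = 6·20.0000 = 120.0000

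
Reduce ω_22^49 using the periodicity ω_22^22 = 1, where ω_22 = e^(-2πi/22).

Since ω_22^22 = 1, powers reduce modulo 22.
49 mod 22 = 5
So ω_22^49 = ω_22^5 = e^(-2πi·5/22)

ω_22^49 = ω_22^5 = 0.1423-0.9898i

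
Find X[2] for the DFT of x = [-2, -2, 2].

X[2] = Σ(n=0 to 2) x[n] · ω_3^(2n) where ω_3 = e^(-2πi/3)
= (-2)·ω_3^0 + (-2)·ω_3^2 + (2)·ω_3^4

X[2] = -2.0000-3.4641i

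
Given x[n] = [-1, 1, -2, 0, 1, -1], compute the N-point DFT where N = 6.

X[k] = Σ(n=0 to 5) x[n] · ω_6^(nk)
where ω_6 = e^(-2πi/6)

Computing each X[k]:
X[0] = -2
X[1] = -0.5000+0.8660i
X[2] = -0.5000-4.3301i
X[3] = -2
X[4] = -0.5000+4.3301i
X[5] = -0.5000-0.8660i

X = [-2, -0.5000+0.8660i, -0.5000-4.3301i, -2, -0.5000+4.3301i, -0.5000-0.8660i]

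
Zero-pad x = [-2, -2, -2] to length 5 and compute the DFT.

Original 3-point DFT: [-6, 0, 0]
Zero-padded 5-point DFT provides frequency interpolation.

DFT_5([x, 0, ...]) = [-6, -1.0000+3.0777i, -1.0000-0.7265i, -1.0000+0.7265i, -1.0000-3.0777i]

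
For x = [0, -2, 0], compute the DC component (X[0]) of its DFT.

X[0] = Σ(n=0 to 2) x[n] · ω_3^0 = Σ x[n]
= (0) + (-2) + (0)

X[0] = -2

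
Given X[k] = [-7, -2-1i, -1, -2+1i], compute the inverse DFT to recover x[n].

x[n] = (1/4) Σ(k=0 to 3) X[k] · e^(2πikn/4)

Computing each x[n]:
x[0] = -3
x[1] = -1
x[2] = -1
x[3] = -2

x = [-3, -1, -1, -2]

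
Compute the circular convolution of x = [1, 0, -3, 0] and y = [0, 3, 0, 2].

(x ⊛ y)[n] = Σ(m=0 to 3) x[m] · y[(n-m) mod 4]

Computing each output sample:
(x ⊛ y)[0] = 0
(x ⊛ y)[1] = -3
(x ⊛ y)[2] = 0
(x ⊛ y)[3] = -7

x ⊛ y = [0, -3, 0, -7]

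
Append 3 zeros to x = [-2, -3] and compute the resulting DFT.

Original 2-point DFT: [-5, 1]
Zero-padded 5-point DFT provides frequency interpolation.

DFT_5([x, 0, ...]) = [-5, -2.9271+2.8532i, 0.4271+1.7634i, 0.4271-1.7634i, -2.9271-2.8532i]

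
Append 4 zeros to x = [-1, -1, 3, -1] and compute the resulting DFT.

Original 4-point DFT: [0, -4, 4, -4]
Zero-padded 8-point DFT provides frequency interpolation.

DFT_8([x, 0, ...]) = [0, -1.0000-1.5858i, -4, -1.0000+4.4142i, 4, -1.0000-4.4142i, -4, -1.0000+1.5858i]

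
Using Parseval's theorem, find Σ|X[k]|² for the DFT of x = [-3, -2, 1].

Parseval: Σ|x[n]|² = (1/N)Σ|X[k]|², so Σ|X[k]|² = N·Σ|x[n]|² = 3·14.0000

Σ|X[k]|² = N·Σ|x[n]|² = 3·14.0000 = 42.0000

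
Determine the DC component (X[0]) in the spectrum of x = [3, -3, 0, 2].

X[0] = Σ(n=0 to 3) x[n] · ω_4^0 = Σ x[n]
= (3) + (-3) + (0) + (2)

X[0] = 2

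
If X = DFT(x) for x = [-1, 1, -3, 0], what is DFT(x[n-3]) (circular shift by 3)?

Time shift by 3: X_shifted[k] = ω_4^(3k) · X[k]
Shifted x = [1, -3, 0, -1]

DFT(x[n-3]) = [-3, 1+2i, 5, 1-2i]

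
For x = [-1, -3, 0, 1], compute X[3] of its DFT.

X[3] = Σ(n=0 to 3) x[n] · ω_4^(3n) where ω_4 = e^(-2πi/4)
= (-1)·ω_4^0 + (-3)·ω_4^3 + (0)·ω_4^6 + (1)·ω_4^9

X[3] = -1-4i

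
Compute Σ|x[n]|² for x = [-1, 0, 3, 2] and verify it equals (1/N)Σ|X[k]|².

Time domain:
Σ|x[n]|² = |-1|² + |0|² + |3|² + |2|² = 14.0000

Frequency domain:
(1/4)Σ|X[k]|² = (1/4)(|4|² + |-4+2i|² + |0|² + |-4-2i|²) = (1/4)·56.0000 = 14.0000

Both sides agree, confirming Parseval's theorem.

Σ|x[n]|² = (1/N)Σ|X[k]|² = 14.0000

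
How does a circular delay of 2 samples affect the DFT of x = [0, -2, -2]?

Time shift by 2: X_shifted[k] = ω_3^(2k) · X[k]
Shifted x = [-2, -2, 0]

DFT(x[n-2]) = [-4, -1.0000+1.7321i, -1.0000-1.7321i]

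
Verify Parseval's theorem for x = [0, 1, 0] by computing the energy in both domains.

Time domain:
Σ|x[n]|² = |0|² + |1|² + |0|² = 1.0000

Frequency domain:
(1/3)Σ|X[k]|² = (1/3)(|1|² + |-0.5000-0.8660i|² + |-0.5000+0.8660i|²) = (1/3)·3.0000 = 1.0000

Both sides agree, confirming Parseval's theorem.

Σ|x[n]|² = (1/N)Σ|X[k]|² = 1.0000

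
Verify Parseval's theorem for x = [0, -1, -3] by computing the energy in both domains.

Time domain:
Σ|x[n]|² = |0|² + |-1|² + |-3|² = 10.0000

Frequency domain:
(1/3)Σ|X[k]|² = (1/3)(|-4|² + |2.0000-1.7321i|² + |2.0000+1.7321i|²) = (1/3)·30.0000 = 10.0000

Both sides agree, confirming Parseval's theorem.

Σ|x[n]|² = (1/N)Σ|X[k]|² = 10.0000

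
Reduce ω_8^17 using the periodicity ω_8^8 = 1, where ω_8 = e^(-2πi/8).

Since ω_8^8 = 1, powers reduce modulo 8.
17 mod 8 = 1
So ω_8^17 = ω_8^1 = e^(-2πi·1/8)

ω_8^17 = ω_8^1 = 0.7071-0.7071i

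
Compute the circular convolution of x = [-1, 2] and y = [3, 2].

(x ⊛ y)[n] = Σ(m=0 to 1) x[m] · y[(n-m) mod 2]

Computing each output sample:
(x ⊛ y)[0] = 1
(x ⊛ y)[1] = 4

x ⊛ y = [1, 4]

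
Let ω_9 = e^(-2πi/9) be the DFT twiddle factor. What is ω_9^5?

ω_9^5 = e^(-2πi·5/9)
= cos(-2π·5/9) + i·sin(-2π·5/9)
= cos(-10π/9) + i·sin(-10π/9)

ω_9^5 = cos(-10π/9) + i·sin(-10π/9) = -0.9397+0.3420i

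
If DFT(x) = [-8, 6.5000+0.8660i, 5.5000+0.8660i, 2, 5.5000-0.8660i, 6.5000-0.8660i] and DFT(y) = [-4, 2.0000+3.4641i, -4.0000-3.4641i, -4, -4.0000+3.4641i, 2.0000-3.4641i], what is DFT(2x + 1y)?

By linearity: DFT(2x + 1y) = 2·DFT(x) + 1·DFT(y)
= 2·[-8, 6.5000+0.8660i, 5.5000+0.8660i, 2, 5.5000-0.8660i, 6.5000-0.8660i] + 1·[-4, 2.0000+3.4641i, -4.0000-3.4641i, -4, -4.0000+3.4641i, 2.0000-3.4641i]

Computing element-wise:
Z[0] = 2·(-8) + 1·(-4) = -20
Z[1] = 2·(6.5000+0.8660i) + 1·(2.0000+3.4641i) = 15.0000+5.1961i
Z[2] = 2·(5.5000+0.8660i) + 1·(-4.0000-3.4641i) = 7.0000-1.7321i
Z[3] = 2·(2) + 1·(-4) = 0
Z[4] = 2·(5.5000-0.8660i) + 1·(-4.0000+3.4641i) = 7.0000+1.7321i
Z[5] = 2·(6.5000-0.8660i) + 1·(2.0000-3.4641i) = 15.0000-5.1961i

DFT(2x + 1y) = 2·X + 1·Y = [-20, 15.0000+5.1961i, 7.0000-1.7321i, 0, 7.0000+1.7321i, 15.0000-5.1961i]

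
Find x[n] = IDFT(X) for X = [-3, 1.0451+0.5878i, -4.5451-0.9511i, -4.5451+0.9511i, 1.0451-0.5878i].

x[n] = (1/5) Σ(k=0 to 4) X[k] · e^(2πikn/5)

Computing each x[n]:
x[0] = -2
x[1] = 1
x[2] = -2
x[3] = -1
x[4] = 1

x = [-2, 1, -2, -1, 1]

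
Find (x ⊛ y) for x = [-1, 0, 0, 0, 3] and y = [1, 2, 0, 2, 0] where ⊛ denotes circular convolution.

(x ⊛ y)[n] = Σ(m=0 to 4) x[m] · y[(n-m) mod 5]

Computing each output sample:
(x ⊛ y)[0] = 5
(x ⊛ y)[1] = -2
(x ⊛ y)[2] = 6
(x ⊛ y)[3] = -2
(x ⊛ y)[4] = 3

x ⊛ y = [5, -2, 6, -2, 3]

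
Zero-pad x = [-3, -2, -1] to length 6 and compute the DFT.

Original 3-point DFT: [-6, -1.5000+0.8660i, -1.5000-0.8660i]
Zero-padded 6-point DFT provides frequency interpolation.

DFT_6([x, 0, ...]) = [-6, -3.5000+2.5981i, -1.5000+0.8660i, -2, -1.5000-0.8660i, -3.5000-2.5981i]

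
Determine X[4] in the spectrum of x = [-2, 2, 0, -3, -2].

X[4] = Σ(n=0 to 4) x[n] · ω_5^(4n) where ω_5 = e^(-2πi/5)
= (-2)·ω_5^0 + (2)·ω_5^4 + (0)·ω_5^8 + (-3)·ω_5^12 + (-2)·ω_5^16

X[4] = 0.4271+5.5676i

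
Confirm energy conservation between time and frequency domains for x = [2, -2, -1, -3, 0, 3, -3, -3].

Time domain:
Σ|x[n]|² = |2|² + |-2|² + |-1|² + |-3|² + |0|² + |3|² + |-3|² + |-3|² = 45.0000

Frequency domain:
(1/8)Σ|X[k]|² = (1/8)(|-7|² + |-1.5355+1.5355i|² + |6-7i|² + |5.5355+5.5355i|² + |3|² + |5.5355-5.5355i|² + |6+7i|² + |-1.5355-1.5355i|²) = (1/8)·360.0000 = 45.0000

Both sides agree, confirming Parseval's theorem.

Σ|x[n]|² = (1/N)Σ|X[k]|² = 45.0000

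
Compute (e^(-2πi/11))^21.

Since ω_11^11 = 1, powers reduce modulo 11.
21 mod 11 = 10
So ω_11^21 = ω_11^10 = e^(-2πi·10/11)

ω_11^21 = ω_11^10 = 0.8413+0.5406i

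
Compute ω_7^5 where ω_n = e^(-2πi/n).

ω_7^5 = e^(-2πi·5/7)
= cos(-2π·5/7) + i·sin(-2π·5/7)
= cos(-10π/7) + i·sin(-10π/7)

ω_7^5 = cos(-10π/7) + i·sin(-10π/7) = -0.2225+0.9749i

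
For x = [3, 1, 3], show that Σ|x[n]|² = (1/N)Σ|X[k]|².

Time domain:
Σ|x[n]|² = |3|² + |1|² + |3|² = 19.0000

Frequency domain:
(1/3)Σ|X[k]|² = (1/3)(|7|² + |1.0000+1.7321i|² + |1.0000-1.7321i|²) = (1/3)·57.0000 = 19.0000

Both sides agree, confirming Parseval's theorem.

Σ|x[n]|² = (1/N)Σ|X[k]|² = 19.0000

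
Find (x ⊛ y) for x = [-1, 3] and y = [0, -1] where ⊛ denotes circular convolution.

(x ⊛ y)[n] = Σ(m=0 to 1) x[m] · y[(n-m) mod 2]

Computing each output sample:
(x ⊛ y)[0] = -3
(x ⊛ y)[1] = 1

x ⊛ y = [-3, 1]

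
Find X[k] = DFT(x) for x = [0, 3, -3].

X[k] = Σ(n=0 to 2) x[n] · ω_3^(nk)
where ω_3 = e^(-2πi/3)

Computing each X[k]:
X[0] = 0
X[1] = -5.1962i
X[2] = 5.1962i

X = [0, -5.1962i, 5.1962i]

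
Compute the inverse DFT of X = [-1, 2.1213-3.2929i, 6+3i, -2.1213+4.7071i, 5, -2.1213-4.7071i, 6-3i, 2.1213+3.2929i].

x[n] = (1/8) Σ(k=0 to 7) X[k] · e^(2πikn/8)

Computing each x[n]:
x[0] = 2
x[1] = -1
x[2] = 1
x[3] = -1
x[4] = 2
x[5] = -2
x[6] = -3
x[7] = 1

x = [2, -1, 1, -1, 2, -2, -3, 1]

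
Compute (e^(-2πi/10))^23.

Since ω_10^10 = 1, powers reduce modulo 10.
23 mod 10 = 3
So ω_10^23 = ω_10^3 = e^(-2πi·3/10)

ω_10^23 = ω_10^3 = -0.3090-0.9511i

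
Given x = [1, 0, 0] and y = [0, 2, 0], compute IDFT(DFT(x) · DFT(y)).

(x ⊛ y)[n] = Σ(m=0 to 2) x[m] · y[(n-m) mod 3]

Computing each output sample:
(x ⊛ y)[0] = 0
(x ⊛ y)[1] = 2
(x ⊛ y)[2] = 0

x ⊛ y = [0, 2, 0]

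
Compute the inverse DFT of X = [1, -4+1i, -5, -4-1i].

x[n] = (1/4) Σ(k=0 to 3) X[k] · e^(2πikn/4)

Computing each x[n]:
x[0] = -3
x[1] = 1
x[2] = 1
x[3] = 2

x = [-3, 1, 1, 2]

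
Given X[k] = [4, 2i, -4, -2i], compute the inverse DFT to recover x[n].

x[n] = (1/4) Σ(k=0 to 3) X[k] · e^(2πikn/4)

Computing each x[n]:
x[0] = 0
x[1] = 1
x[2] = 0
x[3] = 3

x = [0, 1, 0, 3]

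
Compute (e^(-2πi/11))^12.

Since ω_11^11 = 1, powers reduce modulo 11.
12 mod 11 = 1
So ω_11^12 = ω_11^1 = e^(-2πi·1/11)

ω_11^12 = ω_11^1 = 0.8413-0.5406i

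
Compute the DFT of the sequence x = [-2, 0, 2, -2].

X[k] = Σ(n=0 to 3) x[n] · ω_4^(nk)
where ω_4 = e^(-2πi/4)

Computing each X[k]:
X[0] = -2
X[1] = -4-2i
X[2] = 2
X[3] = -4+2i

X = [-2, -4-2i, 2, -4+2i]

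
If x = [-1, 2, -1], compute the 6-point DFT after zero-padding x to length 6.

Original 3-point DFT: [0, -1.5000-2.5981i, -1.5000+2.5981i]
Zero-padded 6-point DFT provides frequency interpolation.

DFT_6([x, 0, ...]) = [0, 0.5000-0.8660i, -1.5000-2.5981i, -4, -1.5000+2.5981i, 0.5000+0.8660i]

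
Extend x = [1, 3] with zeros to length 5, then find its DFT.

Original 2-point DFT: [4, -2]
Zero-padded 5-point DFT provides frequency interpolation.

DFT_5([x, 0, ...]) = [4, 1.9271-2.8532i, -1.4271-1.7634i, -1.4271+1.7634i, 1.9271+2.8532i]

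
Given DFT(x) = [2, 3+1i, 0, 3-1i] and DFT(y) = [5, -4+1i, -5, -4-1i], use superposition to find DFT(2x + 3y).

By linearity: DFT(2x + 3y) = 2·DFT(x) + 3·DFT(y)
= 2·[2, 3+1i, 0, 3-1i] + 3·[5, -4+1i, -5, -4-1i]

Computing element-wise:
Z[0] = 2·(2) + 3·(5) = 19
Z[1] = 2·(3+1i) + 3·(-4+1i) = -6+5i
Z[2] = 2·(0) + 3·(-5) = -15
Z[3] = 2·(3-1i) + 3·(-4-1i) = -6-5i

DFT(2x + 3y) = 2·X + 3·Y = [19, -6+5i, -15, -6-5i]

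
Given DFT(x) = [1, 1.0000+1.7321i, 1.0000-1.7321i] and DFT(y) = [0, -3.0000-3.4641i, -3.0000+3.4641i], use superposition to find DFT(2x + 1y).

By linearity: DFT(2x + 1y) = 2·DFT(x) + 1·DFT(y)
= 2·[1, 1.0000+1.7321i, 1.0000-1.7321i] + 1·[0, -3.0000-3.4641i, -3.0000+3.4641i]

Computing element-wise:
Z[0] = 2·(1) + 1·(0) = 2
Z[1] = 2·(1.0000+1.7321i) + 1·(-3.0000-3.4641i) = -1.0000+0.0001i
Z[2] = 2·(1.0000-1.7321i) + 1·(-3.0000+3.4641i) = -1.0000-0.0001i

DFT(2x + 1y) = 2·X + 1·Y = [2, -1.0000+0.0001i, -1.0000-0.0001i]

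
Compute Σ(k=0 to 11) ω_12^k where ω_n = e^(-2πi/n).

Sum of all nth roots of unity equals 0 for n > 1 (geometric series with r ≠ 1).

0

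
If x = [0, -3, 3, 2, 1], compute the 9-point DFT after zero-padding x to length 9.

Original 5-point DFT: [3, -4.6631+3.2164i, 3.1631+3.3022i, 3.1631-3.3022i, -4.6631-3.2164i]
Zero-padded 9-point DFT provides frequency interpolation.

DFT_9([x, 0, ...]) = [3, -3.7169-3.1001i, -3.5740+4.3032i, 1.5000+4.3301i, 4.2909+2.2072i, 4.2909-2.2072i, 1.5000-4.3301i, -3.5740-4.3032i, -3.7169+3.1001i]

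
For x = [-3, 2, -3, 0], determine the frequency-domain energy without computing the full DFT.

Parseval: Σ|x[n]|² = (1/N)Σ|X[k]|², so Σ|X[k]|² = N·Σ|x[n]|² = 4·22.0000

Σ|X[k]|² = N·Σ|x[n]|² = 4·22.0000 = 88.0000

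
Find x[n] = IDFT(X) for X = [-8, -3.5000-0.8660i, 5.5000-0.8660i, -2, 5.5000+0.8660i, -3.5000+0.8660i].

x[n] = (1/6) Σ(k=0 to 5) X[k] · e^(2πikn/6)

Computing each x[n]:
x[0] = -1
x[1] = -2
x[2] = -2
x[3] = 2
x[4] = -2
x[5] = -3

x = [-1, -2, -2, 2, -2, -3]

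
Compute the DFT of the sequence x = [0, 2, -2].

X[k] = Σ(n=0 to 2) x[n] · ω_3^(nk)
where ω_3 = e^(-2πi/3)

Computing each X[k]:
X[0] = 0
X[1] = -3.4641i
X[2] = 3.4641i

X = [0, -3.4641i, 3.4641i]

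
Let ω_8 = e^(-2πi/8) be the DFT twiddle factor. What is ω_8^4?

ω_8^4 = e^(-2πi·4/8)
= cos(-2π·4/8) + i·sin(-2π·4/8)
= cos(-8π/8) + i·sin(-8π/8)

ω_8^4 = cos(-8π/8) + i·sin(-8π/8) = -1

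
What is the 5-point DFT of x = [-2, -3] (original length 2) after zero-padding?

Original 2-point DFT: [-5, 1]
Zero-padded 5-point DFT provides frequency interpolation.

DFT_5([x, 0, ...]) = [-5, -2.9271+2.8532i, 0.4271+1.7634i, 0.4271-1.7634i, -2.9271-2.8532i]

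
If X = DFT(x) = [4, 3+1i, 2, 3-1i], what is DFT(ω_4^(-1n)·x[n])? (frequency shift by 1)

Modulation property: DFT(ω_4^(-1n)·x[n]) = X[(k-1) mod 4], so circularly shift X by 1 positions.

X[k-1] = [3-1i, 4, 3+1i, 2]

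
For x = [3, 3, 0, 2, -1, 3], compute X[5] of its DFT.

X[5] = Σ(n=0 to 5) x[n] · ω_6^(5n) where ω_6 = e^(-2πi/6)
= (3)·ω_6^0 + (3)·ω_6^5 + (0)·ω_6^10 + (2)·ω_6^15 + (-1)·ω_6^20 + (3)·ω_6^25

X[5] = 4.5000+0.8660i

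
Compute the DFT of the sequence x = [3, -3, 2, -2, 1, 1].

X[k] = Σ(n=0 to 5) x[n] · ω_6^(nk)
where ω_6 = e^(-2πi/6)

Computing each X[k]:
X[0] = 2
X[1] = 2.5000+2.5981i
X[2] = 0.5000+4.3301i
X[3] = 10
X[4] = 0.5000-4.3301i
X[5] = 2.5000-2.5981i

X = [2, 2.5000+2.5981i, 0.5000+4.3301i, 10, 0.5000-4.3301i, 2.5000-2.5981i]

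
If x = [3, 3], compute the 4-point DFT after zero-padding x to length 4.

Original 2-point DFT: [6, 0]
Zero-padded 4-point DFT provides frequency interpolation.

DFT_4([x, 0, ...]) = [6, 3-3i, 0, 3+3i]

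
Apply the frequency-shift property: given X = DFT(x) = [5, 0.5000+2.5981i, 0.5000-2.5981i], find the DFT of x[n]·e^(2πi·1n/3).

Modulation property: DFT(ω_3^(-1n)·x[n]) = X[(k-1) mod 3], so circularly shift X by 1 positions.

X[k-1] = [0.5000-2.5981i, 5, 0.5000+2.5981i]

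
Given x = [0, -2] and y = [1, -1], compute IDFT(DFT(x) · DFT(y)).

(x ⊛ y)[n] = Σ(m=0 to 1) x[m] · y[(n-m) mod 2]

Computing each output sample:
(x ⊛ y)[0] = 2
(x ⊛ y)[1] = -2

x ⊛ y = [2, -2]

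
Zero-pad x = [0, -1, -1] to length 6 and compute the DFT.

Original 3-point DFT: [-2, 1, 1]
Zero-padded 6-point DFT provides frequency interpolation.

DFT_6([x, 0, ...]) = [-2, 1.7321i, 1, 0, 1, -1.7321i]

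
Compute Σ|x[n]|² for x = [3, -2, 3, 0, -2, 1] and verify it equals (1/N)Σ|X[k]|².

Time domain:
Σ|x[n]|² = |3|² + |-2|² + |3|² + |0|² + |-2|² + |1|² = 27.0000

Frequency domain:
(1/6)Σ|X[k]|² = (1/6)(|3|² + |2.0000-1.7321i|² + |3.0000+6.9282i|² + |5|² + |3.0000-6.9282i|² + |2.0000+1.7321i|²) = (1/6)·162.0000 = 27.0000

Both sides agree, confirming Parseval's theorem.

Σ|x[n]|² = (1/N)Σ|X[k]|² = 27.0000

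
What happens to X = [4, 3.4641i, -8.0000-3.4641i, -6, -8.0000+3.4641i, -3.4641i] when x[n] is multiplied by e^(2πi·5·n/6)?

Modulation property: DFT(ω_6^(-5n)·x[n]) = X[(k-5) mod 6], so circularly shift X by 5 positions.

X[k-5] = [3.4641i, -8.0000-3.4641i, -6, -8.0000+3.4641i, -3.4641i, 4]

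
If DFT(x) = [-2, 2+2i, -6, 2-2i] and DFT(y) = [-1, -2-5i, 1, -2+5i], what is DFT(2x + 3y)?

By linearity: DFT(2x + 3y) = 2·DFT(x) + 3·DFT(y)
= 2·[-2, 2+2i, -6, 2-2i] + 3·[-1, -2-5i, 1, -2+5i]

Computing element-wise:
Z[0] = 2·(-2) + 3·(-1) = -7
Z[1] = 2·(2+2i) + 3·(-2-5i) = -2-11i
Z[2] = 2·(-6) + 3·(1) = -9
Z[3] = 2·(2-2i) + 3·(-2+5i) = -2+11i

DFT(2x + 3y) = 2·X + 3·Y = [-7, -2-11i, -9, -2+11i]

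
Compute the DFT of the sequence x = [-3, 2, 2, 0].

X[k] = Σ(n=0 to 3) x[n] · ω_4^(nk)
where ω_4 = e^(-2πi/4)

Computing each X[k]:
X[0] = 1
X[1] = -5-2i
X[2] = -3
X[3] = -5+2i

X = [1, -5-2i, -3, -5+2i]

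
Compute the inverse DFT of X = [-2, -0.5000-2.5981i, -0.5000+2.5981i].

x[n] = (1/3) Σ(k=0 to 2) X[k] · e^(2πikn/3)

Computing each x[n]:
x[0] = -1
x[1] = 1
x[2] = -2

x = [-1, 1, -2]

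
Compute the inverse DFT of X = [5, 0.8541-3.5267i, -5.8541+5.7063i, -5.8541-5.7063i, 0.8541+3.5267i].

x[n] = (1/5) Σ(k=0 to 4) X[k] · e^(2πikn/5)

Computing each x[n]:
x[0] = -1
x[1] = 3
x[2] = 3
x[3] = -3
x[4] = 3

x = [-1, 3, 3, -3, 3]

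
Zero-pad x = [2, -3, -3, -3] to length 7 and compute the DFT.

Original 4-point DFT: [-7, 5, 5, 5]
Zero-padded 7-point DFT provides frequency interpolation.

DFT_7([x, 0, ...]) = [-7, 3.5000+6.5719i, 3.5000-0.7224i, 3.5000+1.8809i, 3.5000-1.8809i, 3.5000+0.7224i, 3.5000-6.5719i]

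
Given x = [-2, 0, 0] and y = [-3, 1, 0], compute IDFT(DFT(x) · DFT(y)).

(x ⊛ y)[n] = Σ(m=0 to 2) x[m] · y[(n-m) mod 3]

Computing each output sample:
(x ⊛ y)[0] = 6
(x ⊛ y)[1] = -2
(x ⊛ y)[2] = 0

x ⊛ y = [6, -2, 0]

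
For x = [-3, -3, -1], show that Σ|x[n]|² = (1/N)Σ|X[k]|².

Time domain:
Σ|x[n]|² = |-3|² + |-3|² + |-1|² = 19.0000

Frequency domain:
(1/3)Σ|X[k]|² = (1/3)(|-7|² + |-1.0000+1.7321i|² + |-1.0000-1.7321i|²) = (1/3)·57.0000 = 19.0000

Both sides agree, confirming Parseval's theorem.

Σ|x[n]|² = (1/N)Σ|X[k]|² = 19.0000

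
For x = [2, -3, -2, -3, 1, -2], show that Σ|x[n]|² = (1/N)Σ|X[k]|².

Time domain:
Σ|x[n]|² = |2|² + |-3|² + |-2|² + |-3|² + |1|² + |-2|² = 31.0000

Frequency domain:
(1/6)Σ|X[k]|² = (1/6)(|-7|² + |3.0000+3.4641i|² + |2.0000-1.7321i|² + |9|² + |2.0000+1.7321i|² + |3.0000-3.4641i|²) = (1/6)·186.0000 = 31.0000

Both sides agree, confirming Parseval's theorem.

Σ|x[n]|² = (1/N)Σ|X[k]|² = 31.0000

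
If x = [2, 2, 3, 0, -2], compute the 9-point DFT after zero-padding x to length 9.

Original 5-point DFT: [5, -0.4271-5.5676i, 2.9271+0.5020i, 2.9271-0.5020i, -0.4271+5.5676i]
Zero-padded 9-point DFT provides frequency interpolation.

DFT_9([x, 0, ...]) = [5, 5.9324-3.5560i, -2.0039-4.2813i, 0.5000+2.5981i, 2.0715-0.7253i, 2.0715+0.7253i, 0.5000-2.5981i, -2.0039+4.2813i, 5.9324+3.5560i]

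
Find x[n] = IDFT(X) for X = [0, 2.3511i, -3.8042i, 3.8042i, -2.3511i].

x[n] = (1/5) Σ(k=0 to 4) X[k] · e^(2πikn/5)

Computing each x[n]:
x[0] = 0
x[1] = 0
x[2] = -2
x[3] = 2
x[4] = 0

x = [0, 0, -2, 2, 0]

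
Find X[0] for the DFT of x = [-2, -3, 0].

X[0] = Σ(n=0 to 2) x[n] · ω_3^0 = Σ x[n]
= (-2) + (-3) + (0)

X[0] = -5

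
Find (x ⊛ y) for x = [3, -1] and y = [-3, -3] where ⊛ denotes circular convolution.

(x ⊛ y)[n] = Σ(m=0 to 1) x[m] · y[(n-m) mod 2]

Computing each output sample:
(x ⊛ y)[0] = -6
(x ⊛ y)[1] = -6

x ⊛ y = [-6, -6]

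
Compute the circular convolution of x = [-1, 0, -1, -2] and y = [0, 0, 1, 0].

(x ⊛ y)[n] = Σ(m=0 to 3) x[m] · y[(n-m) mod 4]

Computing each output sample:
(x ⊛ y)[0] = -1
(x ⊛ y)[1] = -2
(x ⊛ y)[2] = -1
(x ⊛ y)[3] = 0

x ⊛ y = [-1, -2, -1, 0]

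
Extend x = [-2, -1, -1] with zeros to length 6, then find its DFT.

Original 3-point DFT: [-4, -1, -1]
Zero-padded 6-point DFT provides frequency interpolation.

DFT_6([x, 0, ...]) = [-4, -2.0000+1.7321i, -1, -2, -1, -2.0000-1.7321i]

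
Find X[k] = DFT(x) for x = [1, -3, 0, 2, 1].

X[k] = Σ(n=0 to 4) x[n] · ω_5^(nk)
where ω_5 = e^(-2πi/5)

Computing each X[k]:
X[0] = 1
X[1] = -1.2361+4.9798i
X[2] = 3.2361+0.4490i
X[3] = 3.2361-0.4490i
X[4] = -1.2361-4.9798i

X = [1, -1.2361+4.9798i, 3.2361+0.4490i, 3.2361-0.4490i, -1.2361-4.9798i]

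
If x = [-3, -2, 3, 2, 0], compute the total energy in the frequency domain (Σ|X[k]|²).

Parseval: Σ|x[n]|² = (1/N)Σ|X[k]|², so Σ|X[k]|² = N·Σ|x[n]|² = 5·26.0000

Σ|X[k]|² = N·Σ|x[n]|² = 5·26.0000 = 130.0000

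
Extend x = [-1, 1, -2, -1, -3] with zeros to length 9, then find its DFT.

Original 5-point DFT: [-6, 0.8090-3.2164i, -0.3090-3.3022i, -0.3090+3.3022i, 0.8090+3.2164i]
Zero-padded 9-point DFT provides frequency interpolation.

DFT_9([x, 0, ...]) = [-6, 2.7378+3.2189i, -0.7451-3.0952i, 0, -3.4927-3.7160i, -3.4927+3.7160i, 0, -0.7451+3.0952i, 2.7378-3.2189i]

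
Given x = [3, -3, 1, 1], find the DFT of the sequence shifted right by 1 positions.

Time shift by 1: X_shifted[k] = ω_4^(1k) · X[k]
Shifted x = [1, 3, -3, 1]

DFT(x[n-1]) = [2, 4-2i, -6, 4+2i]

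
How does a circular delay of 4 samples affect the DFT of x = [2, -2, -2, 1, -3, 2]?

Time shift by 4: X_shifted[k] = ω_6^(4k) · X[k]
Shifted x = [-2, 1, -3, 2, 2, -2]

DFT(x[n-4]) = [-2, -4.0000+1.7321i, 1.0000-6.9282i, -4, 1.0000+6.9282i, -4.0000-1.7321i]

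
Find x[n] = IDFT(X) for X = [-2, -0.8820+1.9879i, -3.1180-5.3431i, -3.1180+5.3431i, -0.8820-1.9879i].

x[n] = (1/5) Σ(k=0 to 4) X[k] · e^(2πikn/5)

Computing each x[n]:
x[0] = -2
x[1] = 1
x[2] = -3
x[3] = 2
x[4] = 0

x = [-2, 1, -3, 2, 0]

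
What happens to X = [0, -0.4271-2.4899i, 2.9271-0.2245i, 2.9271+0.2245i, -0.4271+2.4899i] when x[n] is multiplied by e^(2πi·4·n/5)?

Modulation property: DFT(ω_5^(-4n)·x[n]) = X[(k-4) mod 5], so circularly shift X by 4 positions.

X[k-4] = [-0.4271-2.4899i, 2.9271-0.2245i, 2.9271+0.2245i, -0.4271+2.4899i, 0]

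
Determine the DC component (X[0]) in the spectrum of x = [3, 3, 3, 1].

X[0] = Σ(n=0 to 3) x[n] · ω_4^0 = Σ x[n]
= (3) + (3) + (3) + (1)

X[0] = 10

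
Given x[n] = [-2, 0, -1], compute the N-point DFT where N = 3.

X[k] = Σ(n=0 to 2) x[n] · ω_3^(nk)
where ω_3 = e^(-2πi/3)

Computing each X[k]:
X[0] = -3
X[1] = -1.5000-0.8660i
X[2] = -1.5000+0.8660i

X = [-3, -1.5000-0.8660i, -1.5000+0.8660i]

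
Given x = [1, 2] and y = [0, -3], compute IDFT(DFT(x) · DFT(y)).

(x ⊛ y)[n] = Σ(m=0 to 1) x[m] · y[(n-m) mod 2]

Computing each output sample:
(x ⊛ y)[0] = -6
(x ⊛ y)[1] = -3

x ⊛ y = [-6, -3]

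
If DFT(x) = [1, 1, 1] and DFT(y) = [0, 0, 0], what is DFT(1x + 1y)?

By linearity: DFT(1x + 1y) = 1·DFT(x) + 1·DFT(y)
= 1·[1, 1, 1] + 1·[0, 0, 0]

Computing element-wise:
Z[0] = 1·(1) + 1·(0) = 1
Z[1] = 1·(1) + 1·(0) = 1
Z[2] = 1·(1) + 1·(0) = 1

DFT(1x + 1y) = 1·X + 1·Y = [1, 1, 1]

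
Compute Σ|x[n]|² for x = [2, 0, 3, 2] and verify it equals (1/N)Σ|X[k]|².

Time domain:
Σ|x[n]|² = |2|² + |0|² + |3|² + |2|² = 17.0000

Frequency domain:
(1/4)Σ|X[k]|² = (1/4)(|7|² + |-1+2i|² + |3|² + |-1-2i|²) = (1/4)·68.0000 = 17.0000

Both sides agree, confirming Parseval's theorem.

Σ|x[n]|² = (1/N)Σ|X[k]|² = 17.0000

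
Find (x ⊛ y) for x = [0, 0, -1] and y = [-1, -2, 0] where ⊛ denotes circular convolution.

(x ⊛ y)[n] = Σ(m=0 to 2) x[m] · y[(n-m) mod 3]

Computing each output sample:
(x ⊛ y)[0] = 2
(x ⊛ y)[1] = 0
(x ⊛ y)[2] = 1

x ⊛ y = [2, 0, 1]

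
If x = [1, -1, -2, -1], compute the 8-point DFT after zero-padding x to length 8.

Original 4-point DFT: [-3, 3, 1, 3]
Zero-padded 8-point DFT provides frequency interpolation.

DFT_8([x, 0, ...]) = [-3, 1.0000+3.4142i, 3, 1.0000-0.5858i, 1, 1.0000+0.5858i, 3, 1.0000-3.4142i]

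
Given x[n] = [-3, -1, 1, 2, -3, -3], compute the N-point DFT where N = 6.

X[k] = Σ(n=0 to 5) x[n] · ω_6^(nk)
where ω_6 = e^(-2πi/6)

Computing each X[k]:
X[0] = -7
X[1] = -6.0000-5.1962i
X[2] = 2.0000+1.7321i
X[3] = -3
X[4] = 2.0000-1.7321i
X[5] = -6.0000+5.1962i

X = [-7, -6.0000-5.1962i, 2.0000+1.7321i, -3, 2.0000-1.7321i, -6.0000+5.1962i]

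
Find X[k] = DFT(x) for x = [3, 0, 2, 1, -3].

X[k] = Σ(n=0 to 4) x[n] · ω_5^(nk)
where ω_5 = e^(-2πi/5)

Computing each X[k]:
X[0] = 3
X[1] = -0.3541-3.4410i
X[2] = 6.3541-0.8123i
X[3] = 6.3541+0.8123i
X[4] = -0.3541+3.4410i

X = [3, -0.3541-3.4410i, 6.3541-0.8123i, 6.3541+0.8123i, -0.3541+3.4410i]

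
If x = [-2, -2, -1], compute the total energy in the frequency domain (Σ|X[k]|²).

Parseval: Σ|x[n]|² = (1/N)Σ|X[k]|², so Σ|X[k]|² = N·Σ|x[n]|² = 3·9.0000

Σ|X[k]|² = N·Σ|x[n]|² = 3·9.0000 = 27.0000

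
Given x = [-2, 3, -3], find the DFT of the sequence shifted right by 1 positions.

Time shift by 1: X_shifted[k] = ω_3^(1k) · X[k]
Shifted x = [-3, -2, 3]

DFT(x[n-1]) = [-2, -3.5000+4.3301i, -3.5000-4.3301i]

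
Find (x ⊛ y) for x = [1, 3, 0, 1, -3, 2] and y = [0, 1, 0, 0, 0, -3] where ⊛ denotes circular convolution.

(x ⊛ y)[n] = Σ(m=0 to 5) x[m] · y[(n-m) mod 6]

Computing each output sample:
(x ⊛ y)[0] = -7
(x ⊛ y)[1] = 1
(x ⊛ y)[2] = 0
(x ⊛ y)[3] = 9
(x ⊛ y)[4] = -5
(x ⊛ y)[5] = -6

x ⊛ y = [-7, 1, 0, 9, -5, -6]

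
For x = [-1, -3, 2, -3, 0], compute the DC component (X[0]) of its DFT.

X[0] = Σ(n=0 to 4) x[n] · ω_5^0 = Σ x[n]
= (-1) + (-3) + (2) + (-3) + (0)

X[0] = -5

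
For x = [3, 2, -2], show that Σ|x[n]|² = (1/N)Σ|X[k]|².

Time domain:
Σ|x[n]|² = |3|² + |2|² + |-2|² = 17.0000

Frequency domain:
(1/3)Σ|X[k]|² = (1/3)(|3|² + |3.0000-3.4641i|² + |3.0000+3.4641i|²) = (1/3)·51.0000 = 17.0000

Both sides agree, confirming Parseval's theorem.

Σ|x[n]|² = (1/N)Σ|X[k]|² = 17.0000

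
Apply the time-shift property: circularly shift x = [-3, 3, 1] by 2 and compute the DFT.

Time shift by 2: X_shifted[k] = ω_3^(2k) · X[k]
Shifted x = [3, 1, -3]

DFT(x[n-2]) = [1, 4.0000-3.4641i, 4.0000+3.4641i]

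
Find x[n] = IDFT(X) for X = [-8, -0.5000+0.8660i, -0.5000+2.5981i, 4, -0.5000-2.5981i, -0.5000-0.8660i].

x[n] = (1/6) Σ(k=0 to 5) X[k] · e^(2πikn/6)

Computing each x[n]:
x[0] = -1
x[1] = -3
x[2] = 0
x[3] = -2
x[4] = -1
x[5] = -1

x = [-1, -3, 0, -2, -1, -1]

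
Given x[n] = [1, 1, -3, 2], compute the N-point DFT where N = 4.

X[k] = Σ(n=0 to 3) x[n] · ω_4^(nk)
where ω_4 = e^(-2πi/4)

Computing each X[k]:
X[0] = 1
X[1] = 4+1i
X[2] = -5
X[3] = 4-1i

X = [1, 4+1i, -5, 4-1i]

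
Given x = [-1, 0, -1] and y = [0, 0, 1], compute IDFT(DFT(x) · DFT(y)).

(x ⊛ y)[n] = Σ(m=0 to 2) x[m] · y[(n-m) mod 3]

Computing each output sample:
(x ⊛ y)[0] = 0
(x ⊛ y)[1] = -1
(x ⊛ y)[2] = -1

x ⊛ y = [0, -1, -1]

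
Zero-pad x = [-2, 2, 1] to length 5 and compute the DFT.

Original 3-point DFT: [1, -3.5000-0.8660i, -3.5000+0.8660i]
Zero-padded 5-point DFT provides frequency interpolation.

DFT_5([x, 0, ...]) = [1, -2.1910-2.4899i, -3.3090-0.2245i, -3.3090+0.2245i, -2.1910+2.4899i]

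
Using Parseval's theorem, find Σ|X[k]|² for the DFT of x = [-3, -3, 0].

Parseval: Σ|x[n]|² = (1/N)Σ|X[k]|², so Σ|X[k]|² = N·Σ|x[n]|² = 3·18.0000

Σ|X[k]|² = N·Σ|x[n]|² = 3·18.0000 = 54.0000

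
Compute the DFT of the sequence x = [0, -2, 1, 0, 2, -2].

X[k] = Σ(n=0 to 5) x[n] · ω_6^(nk)
where ω_6 = e^(-2πi/6)

Computing each X[k]:
X[0] = -1
X[1] = -3.5000+0.8660i
X[2] = 0.5000-0.8660i
X[3] = 7
X[4] = 0.5000+0.8660i
X[5] = -3.5000-0.8660i

X = [-1, -3.5000+0.8660i, 0.5000-0.8660i, 7, 0.5000+0.8660i, -3.5000-0.8660i]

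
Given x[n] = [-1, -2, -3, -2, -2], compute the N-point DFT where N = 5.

X[k] = Σ(n=0 to 4) x[n] · ω_5^(nk)
where ω_5 = e^(-2πi/5)

Computing each X[k]:
X[0] = -10
X[1] = 1.8090+0.5878i
X[2] = 0.6910-0.9511i
X[3] = 0.6910+0.9511i
X[4] = 1.8090-0.5878i

X = [-10, 1.8090+0.5878i, 0.6910-0.9511i, 0.6910+0.9511i, 1.8090-0.5878i]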